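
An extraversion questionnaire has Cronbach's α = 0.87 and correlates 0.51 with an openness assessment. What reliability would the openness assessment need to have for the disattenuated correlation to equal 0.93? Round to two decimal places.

r_true = r_obs / √(r_xx · r_yy) ⇒ 0.93 = 0.51 / √(0.87 · r_yy).
√(0.87 · r_yy) = 0.51 / 0.93 = 0.5484; 0.87 · r_yy = 0.3007; r_yy = 0.3007 / 0.87 ≈ 0.35.

0.35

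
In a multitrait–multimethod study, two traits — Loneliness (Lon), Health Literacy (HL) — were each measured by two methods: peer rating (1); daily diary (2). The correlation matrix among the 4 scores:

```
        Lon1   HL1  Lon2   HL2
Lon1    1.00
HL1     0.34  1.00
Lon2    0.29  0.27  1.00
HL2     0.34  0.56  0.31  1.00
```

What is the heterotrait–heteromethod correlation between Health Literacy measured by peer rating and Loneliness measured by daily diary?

0.27

Different traits and methods: r(HL1, Lon2) = 0.27.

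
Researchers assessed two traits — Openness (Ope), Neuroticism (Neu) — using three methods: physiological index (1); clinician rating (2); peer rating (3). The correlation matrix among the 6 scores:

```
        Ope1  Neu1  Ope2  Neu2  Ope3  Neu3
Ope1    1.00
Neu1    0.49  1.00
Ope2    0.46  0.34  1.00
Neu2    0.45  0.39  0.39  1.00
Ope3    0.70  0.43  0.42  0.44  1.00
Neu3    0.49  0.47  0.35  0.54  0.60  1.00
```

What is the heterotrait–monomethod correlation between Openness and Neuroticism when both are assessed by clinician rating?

0.39

Different traits, same method: r(Ope2, Neu2) = 0.39.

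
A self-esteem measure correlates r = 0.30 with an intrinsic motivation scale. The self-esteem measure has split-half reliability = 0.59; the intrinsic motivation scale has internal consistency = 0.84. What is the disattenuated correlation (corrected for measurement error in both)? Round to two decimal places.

0.43

r_true = r_obs / √(r_xx · r_yy) = 0.30 / √(0.59 × 0.84) = 0.30 / √0.4956 = 0.30 / 0.7040 ≈ 0.43.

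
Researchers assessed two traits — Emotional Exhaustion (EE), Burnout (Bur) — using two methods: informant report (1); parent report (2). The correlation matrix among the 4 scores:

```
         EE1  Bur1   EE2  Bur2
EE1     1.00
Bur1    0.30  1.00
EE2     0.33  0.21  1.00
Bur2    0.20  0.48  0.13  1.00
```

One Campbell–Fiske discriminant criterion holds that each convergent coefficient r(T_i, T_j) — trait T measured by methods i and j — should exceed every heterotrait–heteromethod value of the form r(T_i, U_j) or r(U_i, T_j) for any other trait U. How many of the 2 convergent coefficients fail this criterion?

Each convergent coefficient versus the relevant comparison correlations:
EE (methods 1·2): 0.33 vs {0.20, 0.21} → pass.
Bur (methods 1·2): 0.48 vs {0.21, 0.20} → pass.
0 of 2 fail.

0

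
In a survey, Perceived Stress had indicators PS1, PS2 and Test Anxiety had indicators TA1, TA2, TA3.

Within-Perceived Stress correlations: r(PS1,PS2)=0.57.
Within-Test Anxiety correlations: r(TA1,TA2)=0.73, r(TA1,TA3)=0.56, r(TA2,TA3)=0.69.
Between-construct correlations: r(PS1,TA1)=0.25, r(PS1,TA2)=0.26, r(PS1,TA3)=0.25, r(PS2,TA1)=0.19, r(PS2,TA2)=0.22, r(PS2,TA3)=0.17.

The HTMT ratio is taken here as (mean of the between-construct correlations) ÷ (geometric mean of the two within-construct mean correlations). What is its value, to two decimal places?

0.36

Mean between = 1.34/6 = 0.2233.
Mean within-PS = 0.57/1 = 0.5700; mean within-TA = 1.98/3 = 0.6600.
Geometric mean = √(0.5700 × 0.6600) = 0.6134.
HTMT = 0.2233 / 0.6134 = 0.36.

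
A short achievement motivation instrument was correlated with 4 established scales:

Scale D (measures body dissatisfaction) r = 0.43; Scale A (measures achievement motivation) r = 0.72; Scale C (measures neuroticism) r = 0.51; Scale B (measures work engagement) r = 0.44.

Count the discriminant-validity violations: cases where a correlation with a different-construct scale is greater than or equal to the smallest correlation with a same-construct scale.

0

Convergent (same construct = achievement motivation): Scale A.
Smallest convergent = 0.72. Discriminant values: 0.43, 0.51, 0.44; count ≥ 0.72 → 0.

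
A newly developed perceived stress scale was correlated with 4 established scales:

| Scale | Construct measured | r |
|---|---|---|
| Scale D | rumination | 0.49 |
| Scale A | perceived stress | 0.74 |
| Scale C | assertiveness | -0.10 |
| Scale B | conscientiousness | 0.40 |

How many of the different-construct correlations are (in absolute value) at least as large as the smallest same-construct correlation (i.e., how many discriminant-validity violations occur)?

0

Convergent (same construct = perceived stress): Scale A.
Smallest convergent = 0.74. Discriminant |r|: 0.49, 0.10, 0.40; count ≥ 0.74 → 0.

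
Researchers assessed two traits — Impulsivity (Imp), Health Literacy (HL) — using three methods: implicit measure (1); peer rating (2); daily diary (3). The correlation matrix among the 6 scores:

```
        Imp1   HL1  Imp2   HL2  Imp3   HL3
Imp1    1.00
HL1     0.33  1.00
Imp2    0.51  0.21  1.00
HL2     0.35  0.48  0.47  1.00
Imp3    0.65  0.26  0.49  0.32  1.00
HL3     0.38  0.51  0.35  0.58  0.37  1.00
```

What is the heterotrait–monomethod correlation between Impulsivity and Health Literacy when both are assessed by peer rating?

0.47

Different traits, same method: r(Imp2, HL2) = 0.47.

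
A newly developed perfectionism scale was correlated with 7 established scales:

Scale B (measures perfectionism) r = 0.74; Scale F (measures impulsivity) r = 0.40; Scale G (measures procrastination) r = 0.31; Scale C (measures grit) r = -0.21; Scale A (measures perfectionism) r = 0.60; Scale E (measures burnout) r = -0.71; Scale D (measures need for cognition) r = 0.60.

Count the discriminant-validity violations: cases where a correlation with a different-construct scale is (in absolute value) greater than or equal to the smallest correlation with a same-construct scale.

Convergent (same construct = perfectionism): Scale B, Scale A.
Smallest convergent = 0.60. Discriminant |r|: 0.40, 0.31, 0.21, 0.71, 0.60; count ≥ 0.60 → 2.

2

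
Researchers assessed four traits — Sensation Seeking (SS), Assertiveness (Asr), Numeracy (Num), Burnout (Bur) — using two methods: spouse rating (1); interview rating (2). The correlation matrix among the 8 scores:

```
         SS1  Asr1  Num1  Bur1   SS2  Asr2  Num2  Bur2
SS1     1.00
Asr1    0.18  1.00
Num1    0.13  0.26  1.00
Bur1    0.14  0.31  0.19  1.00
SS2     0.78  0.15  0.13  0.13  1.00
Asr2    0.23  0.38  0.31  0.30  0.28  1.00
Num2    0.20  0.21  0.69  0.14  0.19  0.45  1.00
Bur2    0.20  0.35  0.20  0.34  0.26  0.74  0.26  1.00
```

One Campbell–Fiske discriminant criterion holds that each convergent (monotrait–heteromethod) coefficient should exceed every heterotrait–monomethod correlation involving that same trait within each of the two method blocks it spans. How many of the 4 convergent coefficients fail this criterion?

2

Convergent coefficients and their comparison sets:
SS (methods 1·2): 0.78 vs {0.18, 0.28, 0.13, 0.19, 0.14, 0.26} → pass.
Asr (methods 1·2): 0.38 vs {0.18, 0.28, 0.26, 0.45, 0.31, 0.74} → fail.
Num (methods 1·2): 0.69 vs {0.13, 0.19, 0.26, 0.45, 0.19, 0.26} → pass.
Bur (methods 1·2): 0.34 vs {0.14, 0.26, 0.31, 0.74, 0.19, 0.26} → fail.
2 of 4 fail.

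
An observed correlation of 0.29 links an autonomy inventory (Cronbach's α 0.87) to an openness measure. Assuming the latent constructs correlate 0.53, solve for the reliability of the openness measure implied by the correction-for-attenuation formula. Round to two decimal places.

0.34

r_true = r_obs / √(r_xx · r_yy) ⇒ 0.53 = 0.29 / √(0.87 · r_yy).
√(0.87 · r_yy) = 0.29 / 0.53 = 0.5472; 0.87 · r_yy = 0.2994; r_yy = 0.2994 / 0.87 ≈ 0.34.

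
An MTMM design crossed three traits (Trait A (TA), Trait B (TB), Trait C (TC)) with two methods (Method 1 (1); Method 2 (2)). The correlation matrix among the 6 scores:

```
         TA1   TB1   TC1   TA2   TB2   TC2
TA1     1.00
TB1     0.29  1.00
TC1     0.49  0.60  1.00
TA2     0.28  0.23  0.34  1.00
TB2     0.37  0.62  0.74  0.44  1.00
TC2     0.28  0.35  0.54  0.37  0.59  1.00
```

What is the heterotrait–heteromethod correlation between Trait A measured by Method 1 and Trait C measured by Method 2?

0.28

Different traits and methods: r(TA1, TC2) = 0.28.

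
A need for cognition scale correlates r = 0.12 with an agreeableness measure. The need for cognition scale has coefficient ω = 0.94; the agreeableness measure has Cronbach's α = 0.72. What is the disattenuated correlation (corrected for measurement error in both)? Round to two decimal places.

0.15

r_true = r_obs / √(r_xx · r_yy) = 0.12 / √(0.94 × 0.72) = 0.12 / √0.6768 = 0.12 / 0.8227 ≈ 0.15.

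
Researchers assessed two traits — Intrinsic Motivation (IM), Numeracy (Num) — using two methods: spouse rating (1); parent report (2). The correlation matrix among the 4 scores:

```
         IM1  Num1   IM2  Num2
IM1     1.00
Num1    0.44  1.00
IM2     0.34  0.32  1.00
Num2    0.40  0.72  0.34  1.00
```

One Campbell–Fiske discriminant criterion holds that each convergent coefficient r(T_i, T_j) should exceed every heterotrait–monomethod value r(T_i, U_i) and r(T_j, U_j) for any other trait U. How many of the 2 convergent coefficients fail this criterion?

1

Convergent coefficients and their comparison sets:
IM (methods 1·2): 0.34 vs {0.44, 0.34} → fail.
Num (methods 1·2): 0.72 vs {0.44, 0.34} → pass.
1 of 2 fail.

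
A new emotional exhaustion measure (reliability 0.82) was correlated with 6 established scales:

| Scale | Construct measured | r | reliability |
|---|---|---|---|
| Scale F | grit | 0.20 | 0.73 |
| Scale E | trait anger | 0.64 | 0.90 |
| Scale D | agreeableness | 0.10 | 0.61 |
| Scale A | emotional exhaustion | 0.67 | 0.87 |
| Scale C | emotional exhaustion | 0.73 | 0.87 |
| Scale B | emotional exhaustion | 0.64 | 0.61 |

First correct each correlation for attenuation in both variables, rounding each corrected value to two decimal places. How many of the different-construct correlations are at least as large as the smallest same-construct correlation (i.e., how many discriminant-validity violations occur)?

Disattenuated r (r / √(r_scale · r_new)):
  Scale F (disc): 0.20 / √(0.73·0.82) = 0.26
  Scale E (disc): 0.64 / √(0.90·0.82) = 0.74
  Scale D (disc): 0.10 / √(0.61·0.82) = 0.14
  Scale A (conv): 0.67 / √(0.87·0.82) = 0.79
  Scale C (conv): 0.73 / √(0.87·0.82) = 0.86
  Scale B (conv): 0.64 / √(0.61·0.82) = 0.90
Smallest convergent = 0.79. Discriminant values: 0.26, 0.74, 0.14; count ≥ 0.79 → 0.

0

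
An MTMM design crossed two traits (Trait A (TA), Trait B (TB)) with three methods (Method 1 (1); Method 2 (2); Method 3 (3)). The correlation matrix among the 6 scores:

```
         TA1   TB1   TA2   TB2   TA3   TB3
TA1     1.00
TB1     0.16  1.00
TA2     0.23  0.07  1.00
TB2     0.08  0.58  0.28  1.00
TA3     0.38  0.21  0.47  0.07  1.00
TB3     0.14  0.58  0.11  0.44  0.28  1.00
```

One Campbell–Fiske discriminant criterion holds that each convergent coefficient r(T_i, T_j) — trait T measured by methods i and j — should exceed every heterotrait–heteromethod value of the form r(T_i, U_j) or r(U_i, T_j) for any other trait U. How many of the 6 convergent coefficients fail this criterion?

0

Checking each validity diagonal entry against its comparison values:
TA (methods 1·2): 0.23 vs {0.08, 0.07} → pass.
TA (methods 1·3): 0.38 vs {0.14, 0.21} → pass.
TA (methods 2·3): 0.47 vs {0.11, 0.07} → pass.
TB (methods 1·2): 0.58 vs {0.07, 0.08} → pass.
TB (methods 1·3): 0.58 vs {0.21, 0.14} → pass.
TB (methods 2·3): 0.44 vs {0.07, 0.11} → pass.
0 of 6 fail.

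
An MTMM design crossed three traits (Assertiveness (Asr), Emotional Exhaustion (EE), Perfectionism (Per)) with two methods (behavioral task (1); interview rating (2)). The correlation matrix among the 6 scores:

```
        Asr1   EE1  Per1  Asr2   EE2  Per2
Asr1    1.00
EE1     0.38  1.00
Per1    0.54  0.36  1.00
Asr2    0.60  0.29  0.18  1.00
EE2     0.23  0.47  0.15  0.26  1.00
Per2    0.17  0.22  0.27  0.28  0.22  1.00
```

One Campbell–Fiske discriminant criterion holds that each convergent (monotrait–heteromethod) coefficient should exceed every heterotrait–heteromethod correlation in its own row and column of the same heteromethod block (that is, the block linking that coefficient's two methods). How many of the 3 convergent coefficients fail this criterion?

0

Each convergent coefficient versus the relevant comparison correlations:
Asr (methods 1·2): 0.60 vs {0.23, 0.29, 0.17, 0.18} → pass.
EE (methods 1·2): 0.47 vs {0.29, 0.23, 0.22, 0.15} → pass.
Per (methods 1·2): 0.27 vs {0.18, 0.17, 0.15, 0.22} → pass.
0 of 3 fail.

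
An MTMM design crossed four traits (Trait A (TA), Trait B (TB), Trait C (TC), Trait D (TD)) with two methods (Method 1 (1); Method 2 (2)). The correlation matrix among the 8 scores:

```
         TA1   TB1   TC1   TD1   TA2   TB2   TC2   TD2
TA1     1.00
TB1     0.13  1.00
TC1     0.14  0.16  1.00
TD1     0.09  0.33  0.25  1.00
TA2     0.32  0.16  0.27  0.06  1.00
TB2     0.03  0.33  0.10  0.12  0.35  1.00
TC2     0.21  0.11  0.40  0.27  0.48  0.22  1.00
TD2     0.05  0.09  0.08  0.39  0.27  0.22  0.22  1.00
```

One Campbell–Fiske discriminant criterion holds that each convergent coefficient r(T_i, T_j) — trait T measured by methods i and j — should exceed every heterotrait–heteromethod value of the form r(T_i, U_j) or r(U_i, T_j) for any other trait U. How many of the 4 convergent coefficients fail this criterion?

0

Convergent coefficients and their comparison sets:
TA (methods 1·2): 0.32 vs {0.03, 0.16, 0.21, 0.27, 0.05, 0.06} → pass.
TB (methods 1·2): 0.33 vs {0.16, 0.03, 0.11, 0.10, 0.09, 0.12} → pass.
TC (methods 1·2): 0.40 vs {0.27, 0.21, 0.10, 0.11, 0.08, 0.27} → pass.
TD (methods 1·2): 0.39 vs {0.06, 0.05, 0.12, 0.09, 0.27, 0.08} → pass.
0 of 4 fail.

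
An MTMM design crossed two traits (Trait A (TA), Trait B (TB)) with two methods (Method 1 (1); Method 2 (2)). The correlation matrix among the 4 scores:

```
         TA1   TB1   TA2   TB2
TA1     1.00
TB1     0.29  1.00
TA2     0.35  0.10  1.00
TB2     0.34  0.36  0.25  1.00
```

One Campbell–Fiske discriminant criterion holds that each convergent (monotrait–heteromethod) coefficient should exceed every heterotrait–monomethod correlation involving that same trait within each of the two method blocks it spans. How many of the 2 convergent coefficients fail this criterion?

0

Each convergent coefficient versus the relevant comparison correlations:
TA (methods 1·2): 0.35 vs {0.29, 0.25} → pass.
TB (methods 1·2): 0.36 vs {0.29, 0.25} → pass.
0 of 2 fail.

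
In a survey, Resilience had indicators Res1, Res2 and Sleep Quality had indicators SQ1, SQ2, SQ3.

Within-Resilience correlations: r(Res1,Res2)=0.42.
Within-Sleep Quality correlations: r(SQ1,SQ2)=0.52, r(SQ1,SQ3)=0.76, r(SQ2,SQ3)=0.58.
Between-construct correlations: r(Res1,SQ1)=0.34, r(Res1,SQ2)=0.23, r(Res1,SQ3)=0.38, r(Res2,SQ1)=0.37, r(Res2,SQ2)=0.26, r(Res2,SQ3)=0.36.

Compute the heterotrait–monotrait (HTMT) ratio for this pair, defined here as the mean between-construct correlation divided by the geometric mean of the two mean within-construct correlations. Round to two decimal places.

0.63

Mean between = 1.94/6 = 0.3233.
Mean within-Res = 0.42/1 = 0.4200; mean within-SQ = 1.86/3 = 0.6200.
Geometric mean = √(0.4200 × 0.6200) = 0.5103.
HTMT = 0.3233 / 0.5103 = 0.63.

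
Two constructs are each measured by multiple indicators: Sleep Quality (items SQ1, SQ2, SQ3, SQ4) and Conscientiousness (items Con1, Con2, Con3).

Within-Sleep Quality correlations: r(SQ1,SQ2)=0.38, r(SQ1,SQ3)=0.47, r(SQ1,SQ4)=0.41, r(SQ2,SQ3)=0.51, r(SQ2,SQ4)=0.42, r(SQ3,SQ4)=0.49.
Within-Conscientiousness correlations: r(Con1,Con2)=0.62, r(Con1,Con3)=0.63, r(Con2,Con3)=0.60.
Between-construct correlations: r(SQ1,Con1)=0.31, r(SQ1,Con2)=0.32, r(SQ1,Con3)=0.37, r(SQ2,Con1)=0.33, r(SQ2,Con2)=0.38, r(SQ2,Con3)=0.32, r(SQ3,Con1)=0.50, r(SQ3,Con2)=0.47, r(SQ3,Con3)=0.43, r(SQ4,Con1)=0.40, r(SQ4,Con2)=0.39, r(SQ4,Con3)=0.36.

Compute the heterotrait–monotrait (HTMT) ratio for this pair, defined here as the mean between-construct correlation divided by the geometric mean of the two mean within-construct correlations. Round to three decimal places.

Mean between = 4.58/12 = 0.3817.
Mean within-SQ = 2.68/6 = 0.4467; mean within-Con = 1.85/3 = 0.6167.
Geometric mean = √(0.4467 × 0.6167) = 0.5249.
HTMT = 0.3817 / 0.5249 = 0.727.

0.727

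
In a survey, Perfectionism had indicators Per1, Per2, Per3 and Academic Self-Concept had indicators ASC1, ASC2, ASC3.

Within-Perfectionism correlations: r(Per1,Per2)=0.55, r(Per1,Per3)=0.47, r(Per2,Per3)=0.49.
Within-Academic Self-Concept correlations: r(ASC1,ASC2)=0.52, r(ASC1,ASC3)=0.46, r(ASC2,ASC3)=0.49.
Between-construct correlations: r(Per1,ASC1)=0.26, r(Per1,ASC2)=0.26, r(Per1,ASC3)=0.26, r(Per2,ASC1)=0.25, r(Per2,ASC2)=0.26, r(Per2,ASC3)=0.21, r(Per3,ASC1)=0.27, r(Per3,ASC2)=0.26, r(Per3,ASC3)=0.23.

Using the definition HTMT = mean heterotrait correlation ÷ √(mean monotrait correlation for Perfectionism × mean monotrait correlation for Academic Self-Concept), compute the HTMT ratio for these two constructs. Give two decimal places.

Mean heterotrait r = 2.26/9 = 0.2511.
Mean within-Per = 1.51/3 = 0.5033; mean within-ASC = 1.47/3 = 0.4900.
Geometric mean = √(0.5033 × 0.4900) = 0.4966.
HTMT = 0.2511 / 0.4966 = 0.51.

0.51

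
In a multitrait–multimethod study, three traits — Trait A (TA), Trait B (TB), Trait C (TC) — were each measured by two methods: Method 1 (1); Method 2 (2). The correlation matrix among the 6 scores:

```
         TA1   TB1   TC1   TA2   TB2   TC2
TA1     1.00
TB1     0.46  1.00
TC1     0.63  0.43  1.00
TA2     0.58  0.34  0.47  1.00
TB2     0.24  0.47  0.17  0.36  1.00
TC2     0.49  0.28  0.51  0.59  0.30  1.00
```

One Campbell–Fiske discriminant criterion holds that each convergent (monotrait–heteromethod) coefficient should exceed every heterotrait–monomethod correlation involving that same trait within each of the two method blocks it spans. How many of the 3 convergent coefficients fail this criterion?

Convergent coefficients and their comparison sets:
TA (methods 1·2): 0.58 vs {0.46, 0.36, 0.63, 0.59} → fail.
TB (methods 1·2): 0.47 vs {0.46, 0.36, 0.43, 0.30} → pass.
TC (methods 1·2): 0.51 vs {0.63, 0.59, 0.43, 0.30} → fail.
2 of 3 fail.

2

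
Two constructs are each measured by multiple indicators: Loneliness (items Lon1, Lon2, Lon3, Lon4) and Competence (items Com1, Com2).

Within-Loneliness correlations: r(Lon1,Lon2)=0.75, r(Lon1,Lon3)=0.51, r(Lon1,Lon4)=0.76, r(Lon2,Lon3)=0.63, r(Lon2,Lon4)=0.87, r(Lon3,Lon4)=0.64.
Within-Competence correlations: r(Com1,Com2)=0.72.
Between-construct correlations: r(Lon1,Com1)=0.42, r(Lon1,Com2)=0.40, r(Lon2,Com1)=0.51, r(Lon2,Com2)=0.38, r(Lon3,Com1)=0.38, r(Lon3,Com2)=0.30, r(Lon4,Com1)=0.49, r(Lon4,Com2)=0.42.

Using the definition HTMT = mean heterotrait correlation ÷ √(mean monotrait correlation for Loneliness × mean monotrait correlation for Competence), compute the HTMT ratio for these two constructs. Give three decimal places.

Mean heterotrait r = 3.30/8 = 0.4125.
Mean within-Lon = 4.16/6 = 0.6933; mean within-Com = 0.72/1 = 0.7200.
Geometric mean = √(0.6933 × 0.7200) = 0.7065.
HTMT = 0.4125 / 0.7065 = 0.584.

0.584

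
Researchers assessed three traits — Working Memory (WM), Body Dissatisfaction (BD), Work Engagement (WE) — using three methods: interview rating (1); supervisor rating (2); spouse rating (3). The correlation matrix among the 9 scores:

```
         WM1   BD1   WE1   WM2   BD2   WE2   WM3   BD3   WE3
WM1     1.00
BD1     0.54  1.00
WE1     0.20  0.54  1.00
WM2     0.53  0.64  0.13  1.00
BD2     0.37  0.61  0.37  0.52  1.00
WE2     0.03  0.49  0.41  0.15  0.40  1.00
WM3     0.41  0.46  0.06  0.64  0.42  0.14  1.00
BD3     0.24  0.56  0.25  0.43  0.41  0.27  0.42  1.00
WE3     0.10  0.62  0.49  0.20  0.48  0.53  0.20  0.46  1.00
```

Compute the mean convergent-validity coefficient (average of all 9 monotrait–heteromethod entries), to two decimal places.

Convergent values: 0.53, 0.41, 0.64, 0.61, 0.56, 0.41, 0.41, 0.49, 0.53; mean = 4.59/9 = 0.51.

0.51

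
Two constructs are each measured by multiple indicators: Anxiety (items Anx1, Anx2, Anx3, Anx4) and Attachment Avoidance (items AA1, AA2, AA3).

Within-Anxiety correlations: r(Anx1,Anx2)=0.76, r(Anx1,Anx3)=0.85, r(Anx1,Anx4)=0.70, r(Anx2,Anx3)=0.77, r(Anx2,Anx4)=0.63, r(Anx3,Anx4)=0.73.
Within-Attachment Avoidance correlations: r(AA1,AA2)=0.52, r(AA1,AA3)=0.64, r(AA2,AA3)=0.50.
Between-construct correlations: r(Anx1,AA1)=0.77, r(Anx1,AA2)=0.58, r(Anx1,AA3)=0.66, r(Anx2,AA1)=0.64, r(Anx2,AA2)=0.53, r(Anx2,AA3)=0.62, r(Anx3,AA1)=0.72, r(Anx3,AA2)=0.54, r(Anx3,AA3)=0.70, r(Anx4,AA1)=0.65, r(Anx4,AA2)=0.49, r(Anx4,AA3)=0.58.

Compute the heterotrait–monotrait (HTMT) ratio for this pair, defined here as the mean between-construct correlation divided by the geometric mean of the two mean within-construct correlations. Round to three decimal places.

0.974

Mean heterotrait r = 7.48/12 = 0.6233.
Mean within-Anx = 4.44/6 = 0.7400; mean within-AA = 1.66/3 = 0.5533.
Geometric mean = √(0.7400 × 0.5533) = 0.6399.
HTMT = 0.6233 / 0.6399 = 0.974.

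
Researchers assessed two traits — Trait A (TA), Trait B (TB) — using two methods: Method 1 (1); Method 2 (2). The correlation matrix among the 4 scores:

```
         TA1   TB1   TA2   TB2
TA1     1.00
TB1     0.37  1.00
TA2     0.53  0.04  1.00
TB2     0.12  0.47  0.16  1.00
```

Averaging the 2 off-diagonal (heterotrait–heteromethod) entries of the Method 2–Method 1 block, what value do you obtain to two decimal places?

HTHM values (method 2 × method 1): 0.04, 0.12; mean = 0.16/2 = 0.08.

0.08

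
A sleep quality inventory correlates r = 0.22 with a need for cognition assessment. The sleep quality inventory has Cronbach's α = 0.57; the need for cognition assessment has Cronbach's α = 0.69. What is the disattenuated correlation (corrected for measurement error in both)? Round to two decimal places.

0.35

r_true = r_obs / √(r_xx · r_yy) = 0.22 / √(0.57 × 0.69) = 0.22 / √0.3933 = 0.22 / 0.6271 ≈ 0.35.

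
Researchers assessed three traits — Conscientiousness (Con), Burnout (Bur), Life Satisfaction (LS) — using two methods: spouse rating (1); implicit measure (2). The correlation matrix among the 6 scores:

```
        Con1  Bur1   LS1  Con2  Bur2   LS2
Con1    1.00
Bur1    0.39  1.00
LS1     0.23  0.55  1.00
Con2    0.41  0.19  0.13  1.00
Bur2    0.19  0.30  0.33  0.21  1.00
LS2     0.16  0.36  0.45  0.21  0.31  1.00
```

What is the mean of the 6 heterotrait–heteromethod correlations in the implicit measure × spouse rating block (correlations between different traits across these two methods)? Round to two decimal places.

HTHM values (method 2 × method 1): 0.19, 0.13, 0.19, 0.33, 0.16, 0.36; mean = 1.36/6 = 0.23.

0.23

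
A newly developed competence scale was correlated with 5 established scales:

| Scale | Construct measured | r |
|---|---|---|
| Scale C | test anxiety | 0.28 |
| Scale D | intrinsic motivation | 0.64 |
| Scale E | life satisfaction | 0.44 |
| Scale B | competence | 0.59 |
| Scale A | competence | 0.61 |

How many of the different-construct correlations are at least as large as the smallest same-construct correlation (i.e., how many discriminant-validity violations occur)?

1

Convergent (same construct = competence): Scale B, Scale A.
Smallest convergent = 0.59. Discriminant values: 0.28, 0.64, 0.44; count ≥ 0.59 → 1.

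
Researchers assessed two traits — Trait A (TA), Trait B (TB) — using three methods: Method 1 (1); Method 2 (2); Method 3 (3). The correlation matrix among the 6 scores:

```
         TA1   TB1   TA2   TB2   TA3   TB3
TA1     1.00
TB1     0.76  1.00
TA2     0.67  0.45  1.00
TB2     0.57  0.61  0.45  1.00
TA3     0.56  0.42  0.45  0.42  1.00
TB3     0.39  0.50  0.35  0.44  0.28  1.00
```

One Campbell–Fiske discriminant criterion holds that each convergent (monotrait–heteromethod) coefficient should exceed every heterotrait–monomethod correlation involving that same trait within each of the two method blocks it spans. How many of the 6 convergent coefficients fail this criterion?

6

Convergent coefficients and their comparison sets:
TA (methods 1·2): 0.67 vs {0.76, 0.45} → fail.
TA (methods 1·3): 0.56 vs {0.76, 0.28} → fail.
TA (methods 2·3): 0.45 vs {0.45, 0.28} → fail.
TB (methods 1·2): 0.61 vs {0.76, 0.45} → fail.
TB (methods 1·3): 0.50 vs {0.76, 0.28} → fail.
TB (methods 2·3): 0.44 vs {0.45, 0.28} → fail.
6 of 6 fail.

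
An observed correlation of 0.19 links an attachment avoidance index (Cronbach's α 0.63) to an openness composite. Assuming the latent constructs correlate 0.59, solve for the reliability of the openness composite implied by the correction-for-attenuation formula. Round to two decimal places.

r_true = r_obs / √(r_xx · r_yy) ⇒ 0.59 = 0.19 / √(0.63 · r_yy).
√(0.63 · r_yy) = 0.19 / 0.59 = 0.3220; 0.63 · r_yy = 0.1037; r_yy = 0.1037 / 0.63 ≈ 0.16.

0.16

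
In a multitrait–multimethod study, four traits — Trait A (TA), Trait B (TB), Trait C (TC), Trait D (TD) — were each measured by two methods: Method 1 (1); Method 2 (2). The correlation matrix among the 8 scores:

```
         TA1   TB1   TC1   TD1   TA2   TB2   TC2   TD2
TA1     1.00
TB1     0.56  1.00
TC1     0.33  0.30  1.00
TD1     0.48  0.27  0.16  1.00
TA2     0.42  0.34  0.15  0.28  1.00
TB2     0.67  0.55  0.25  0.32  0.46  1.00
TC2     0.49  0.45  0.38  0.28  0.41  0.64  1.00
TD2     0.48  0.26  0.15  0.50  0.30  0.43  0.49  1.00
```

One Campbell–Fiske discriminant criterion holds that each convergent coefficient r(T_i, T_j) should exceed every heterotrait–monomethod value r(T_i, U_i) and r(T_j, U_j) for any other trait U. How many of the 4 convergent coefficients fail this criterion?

Each convergent coefficient versus the relevant comparison correlations:
TA (methods 1·2): 0.42 vs {0.56, 0.46, 0.33, 0.41, 0.48, 0.30} → fail.
TB (methods 1·2): 0.55 vs {0.56, 0.46, 0.30, 0.64, 0.27, 0.43} → fail.
TC (methods 1·2): 0.38 vs {0.33, 0.41, 0.30, 0.64, 0.16, 0.49} → fail.
TD (methods 1·2): 0.50 vs {0.48, 0.30, 0.27, 0.43, 0.16, 0.49} → pass.
3 of 4 fail.

3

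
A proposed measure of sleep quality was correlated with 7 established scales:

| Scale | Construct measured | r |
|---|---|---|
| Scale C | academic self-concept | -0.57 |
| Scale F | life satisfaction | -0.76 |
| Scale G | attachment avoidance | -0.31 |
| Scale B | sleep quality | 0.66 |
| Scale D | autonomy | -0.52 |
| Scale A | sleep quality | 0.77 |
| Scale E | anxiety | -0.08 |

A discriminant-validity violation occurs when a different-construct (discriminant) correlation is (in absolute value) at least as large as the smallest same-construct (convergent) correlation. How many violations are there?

1

Convergent (same construct = sleep quality): Scale B, Scale A.
Smallest convergent = 0.66. Discriminant |r|: 0.57, 0.76, 0.31, 0.52, 0.08; count ≥ 0.66 → 1.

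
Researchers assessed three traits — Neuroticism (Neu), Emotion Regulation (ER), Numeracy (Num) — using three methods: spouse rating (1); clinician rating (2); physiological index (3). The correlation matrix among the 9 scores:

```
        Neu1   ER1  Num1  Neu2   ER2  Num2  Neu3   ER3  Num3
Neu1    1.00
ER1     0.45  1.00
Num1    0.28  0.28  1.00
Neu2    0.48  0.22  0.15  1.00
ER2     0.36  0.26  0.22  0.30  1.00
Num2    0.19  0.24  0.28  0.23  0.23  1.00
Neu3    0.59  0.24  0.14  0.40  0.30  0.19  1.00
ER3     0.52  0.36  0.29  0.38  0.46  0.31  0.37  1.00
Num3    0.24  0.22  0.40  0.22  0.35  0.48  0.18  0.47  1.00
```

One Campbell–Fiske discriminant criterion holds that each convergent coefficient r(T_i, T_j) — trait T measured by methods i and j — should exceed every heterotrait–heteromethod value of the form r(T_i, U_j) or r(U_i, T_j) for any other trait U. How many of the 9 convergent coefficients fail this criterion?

Convergent coefficients and their comparison sets:
Neu (methods 1·2): 0.48 vs {0.36, 0.22, 0.19, 0.15} → pass.
Neu (methods 1·3): 0.59 vs {0.52, 0.24, 0.24, 0.14} → pass.
Neu (methods 2·3): 0.40 vs {0.38, 0.30, 0.22, 0.19} → pass.
ER (methods 1·2): 0.26 vs {0.22, 0.36, 0.24, 0.22} → fail.
ER (methods 1·3): 0.36 vs {0.24, 0.52, 0.22, 0.29} → fail.
ER (methods 2·3): 0.46 vs {0.30, 0.38, 0.35, 0.31} → pass.
Num (methods 1·2): 0.28 vs {0.15, 0.19, 0.22, 0.24} → pass.
Num (methods 1·3): 0.40 vs {0.14, 0.24, 0.29, 0.22} → pass.
Num (methods 2·3): 0.48 vs {0.19, 0.22, 0.31, 0.35} → pass.
2 of 9 fail.

2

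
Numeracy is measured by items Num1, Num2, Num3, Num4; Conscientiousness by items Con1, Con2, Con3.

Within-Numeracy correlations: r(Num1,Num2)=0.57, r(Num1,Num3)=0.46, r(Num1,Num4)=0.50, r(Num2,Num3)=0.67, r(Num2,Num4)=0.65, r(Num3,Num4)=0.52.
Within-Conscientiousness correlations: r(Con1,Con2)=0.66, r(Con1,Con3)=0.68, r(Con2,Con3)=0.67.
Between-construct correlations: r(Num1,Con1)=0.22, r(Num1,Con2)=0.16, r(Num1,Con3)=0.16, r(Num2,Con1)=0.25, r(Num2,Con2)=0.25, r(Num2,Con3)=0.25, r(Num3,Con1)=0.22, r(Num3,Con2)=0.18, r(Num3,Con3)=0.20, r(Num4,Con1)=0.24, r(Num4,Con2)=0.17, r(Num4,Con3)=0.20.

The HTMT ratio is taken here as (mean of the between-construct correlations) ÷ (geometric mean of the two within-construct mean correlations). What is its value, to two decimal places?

Between-construct mean = 2.50/12 = 0.2083.
Mean within-Num = 3.37/6 = 0.5617; mean within-Con = 2.01/3 = 0.6700.
Geometric mean = √(0.5617 × 0.6700) = 0.6135.
HTMT = 0.2083 / 0.6135 = 0.34.

0.34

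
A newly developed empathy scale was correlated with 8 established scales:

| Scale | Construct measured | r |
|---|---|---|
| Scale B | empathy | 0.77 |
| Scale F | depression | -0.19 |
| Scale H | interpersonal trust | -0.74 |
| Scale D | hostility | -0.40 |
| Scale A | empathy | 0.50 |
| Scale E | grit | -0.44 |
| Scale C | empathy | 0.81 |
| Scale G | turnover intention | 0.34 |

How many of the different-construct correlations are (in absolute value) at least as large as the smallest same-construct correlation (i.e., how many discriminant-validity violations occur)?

1

Convergent (same construct = empathy): Scale B, Scale A, Scale C.
Smallest convergent = 0.50. Discriminant |r|: 0.19, 0.74, 0.40, 0.44, 0.34; count ≥ 0.50 → 1.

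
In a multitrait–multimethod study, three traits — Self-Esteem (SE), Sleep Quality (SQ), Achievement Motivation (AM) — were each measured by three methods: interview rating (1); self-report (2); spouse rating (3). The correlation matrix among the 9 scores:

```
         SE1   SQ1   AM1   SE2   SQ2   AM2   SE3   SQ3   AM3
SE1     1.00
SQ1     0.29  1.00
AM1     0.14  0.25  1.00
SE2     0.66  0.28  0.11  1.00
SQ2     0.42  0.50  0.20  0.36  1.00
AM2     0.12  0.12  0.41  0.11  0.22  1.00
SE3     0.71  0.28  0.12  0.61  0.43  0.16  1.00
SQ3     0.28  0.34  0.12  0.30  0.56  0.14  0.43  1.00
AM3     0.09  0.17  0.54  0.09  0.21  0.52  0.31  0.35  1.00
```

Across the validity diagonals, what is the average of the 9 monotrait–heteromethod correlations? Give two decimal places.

Convergent values: 0.66, 0.71, 0.61, 0.50, 0.34, 0.56, 0.41, 0.54, 0.52; mean = 4.85/9 = 0.54.

0.54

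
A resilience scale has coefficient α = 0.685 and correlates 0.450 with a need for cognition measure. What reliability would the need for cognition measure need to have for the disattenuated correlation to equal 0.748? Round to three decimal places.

0.528

r_true = r_obs / √(r_xx · r_yy) ⇒ 0.748 = 0.450 / √(0.685 · r_yy).
√(0.685 · r_yy) = 0.450 / 0.748 = 0.6016; 0.685 · r_yy = 0.3619; r_yy = 0.3619 / 0.685 ≈ 0.528.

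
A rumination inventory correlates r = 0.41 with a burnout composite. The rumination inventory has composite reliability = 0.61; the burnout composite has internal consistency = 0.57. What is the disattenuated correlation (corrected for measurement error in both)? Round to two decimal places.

0.70

r_true = r_obs / √(r_xx · r_yy) = 0.41 / √(0.61 × 0.57) = 0.41 / √0.3477 = 0.41 / 0.5897 ≈ 0.70.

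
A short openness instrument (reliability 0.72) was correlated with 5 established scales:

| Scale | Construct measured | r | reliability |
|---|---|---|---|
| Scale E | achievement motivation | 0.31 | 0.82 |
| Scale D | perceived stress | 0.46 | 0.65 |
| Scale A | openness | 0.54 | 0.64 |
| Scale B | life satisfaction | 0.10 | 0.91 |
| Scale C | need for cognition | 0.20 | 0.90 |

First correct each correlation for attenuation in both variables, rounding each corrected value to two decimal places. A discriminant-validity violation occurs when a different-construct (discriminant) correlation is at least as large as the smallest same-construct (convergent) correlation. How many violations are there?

Disattenuated r (r / √(r_scale · r_new)):
  Scale E (disc): 0.31 / √(0.82·0.72) = 0.40
  Scale D (disc): 0.46 / √(0.65·0.72) = 0.67
  Scale A (conv): 0.54 / √(0.64·0.72) = 0.80
  Scale B (disc): 0.10 / √(0.91·0.72) = 0.12
  Scale C (disc): 0.20 / √(0.90·0.72) = 0.25
Smallest convergent = 0.80. Discriminant values: 0.40, 0.67, 0.12, 0.25; count ≥ 0.80 → 0.

0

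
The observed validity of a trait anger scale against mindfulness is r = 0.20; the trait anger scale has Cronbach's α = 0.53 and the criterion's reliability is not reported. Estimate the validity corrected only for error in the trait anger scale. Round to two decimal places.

0.27

Single correction: r_c = r_obs / √r_xx = 0.20 / √0.53 = 0.20 / 0.7280 ≈ 0.27.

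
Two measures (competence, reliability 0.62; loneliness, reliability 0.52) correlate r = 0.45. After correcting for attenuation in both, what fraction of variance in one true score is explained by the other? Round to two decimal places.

Disattenuated r = 0.45 / √(0.62 × 0.52) = 0.45 / 0.5678 = 0.7925.
Shared true-score variance = 0.7925² = 0.6281 ≈ 0.63.

0.63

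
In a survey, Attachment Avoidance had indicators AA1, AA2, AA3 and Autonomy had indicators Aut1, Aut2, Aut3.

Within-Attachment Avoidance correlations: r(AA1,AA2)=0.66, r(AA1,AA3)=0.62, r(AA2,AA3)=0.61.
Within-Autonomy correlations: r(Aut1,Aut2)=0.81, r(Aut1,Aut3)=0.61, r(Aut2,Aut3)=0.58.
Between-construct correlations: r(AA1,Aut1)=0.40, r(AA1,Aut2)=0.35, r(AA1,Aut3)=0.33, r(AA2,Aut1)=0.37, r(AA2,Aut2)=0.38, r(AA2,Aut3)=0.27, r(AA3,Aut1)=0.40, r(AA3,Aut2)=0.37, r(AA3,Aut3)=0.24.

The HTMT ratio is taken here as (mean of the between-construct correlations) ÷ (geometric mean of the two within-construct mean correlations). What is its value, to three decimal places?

0.533

Mean heterotrait r = 3.11/9 = 0.3456.
Mean within-AA = 1.89/3 = 0.6300; mean within-Aut = 2.00/3 = 0.6667.
Geometric mean = √(0.6300 × 0.6667) = 0.6481.
HTMT = 0.3456 / 0.6481 = 0.533.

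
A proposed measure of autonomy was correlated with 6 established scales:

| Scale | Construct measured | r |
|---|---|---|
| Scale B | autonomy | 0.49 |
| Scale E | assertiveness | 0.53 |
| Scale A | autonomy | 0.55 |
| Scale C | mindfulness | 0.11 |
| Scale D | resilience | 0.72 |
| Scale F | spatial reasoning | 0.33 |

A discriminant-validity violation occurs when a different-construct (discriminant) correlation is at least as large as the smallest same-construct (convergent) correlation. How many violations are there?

2

Convergent (same construct = autonomy): Scale B, Scale A.
Smallest convergent = 0.49. Discriminant values: 0.53, 0.11, 0.72, 0.33; count ≥ 0.49 → 2.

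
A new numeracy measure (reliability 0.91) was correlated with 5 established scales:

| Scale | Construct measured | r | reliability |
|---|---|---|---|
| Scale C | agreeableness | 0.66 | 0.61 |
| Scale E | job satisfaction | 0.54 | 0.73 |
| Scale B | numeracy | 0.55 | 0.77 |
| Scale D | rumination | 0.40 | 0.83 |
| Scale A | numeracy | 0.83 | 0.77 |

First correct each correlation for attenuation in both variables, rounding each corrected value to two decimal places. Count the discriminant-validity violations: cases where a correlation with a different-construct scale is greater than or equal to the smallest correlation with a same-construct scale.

Disattenuated r (r / √(r_scale · r_new)):
  Scale C (disc): 0.66 / √(0.61·0.91) = 0.89
  Scale E (disc): 0.54 / √(0.73·0.91) = 0.66
  Scale B (conv): 0.55 / √(0.77·0.91) = 0.66
  Scale D (disc): 0.40 / √(0.83·0.91) = 0.46
  Scale A (conv): 0.83 / √(0.77·0.91) = 0.99
Smallest convergent = 0.66. Discriminant values: 0.89, 0.66, 0.46; count ≥ 0.66 → 2.

2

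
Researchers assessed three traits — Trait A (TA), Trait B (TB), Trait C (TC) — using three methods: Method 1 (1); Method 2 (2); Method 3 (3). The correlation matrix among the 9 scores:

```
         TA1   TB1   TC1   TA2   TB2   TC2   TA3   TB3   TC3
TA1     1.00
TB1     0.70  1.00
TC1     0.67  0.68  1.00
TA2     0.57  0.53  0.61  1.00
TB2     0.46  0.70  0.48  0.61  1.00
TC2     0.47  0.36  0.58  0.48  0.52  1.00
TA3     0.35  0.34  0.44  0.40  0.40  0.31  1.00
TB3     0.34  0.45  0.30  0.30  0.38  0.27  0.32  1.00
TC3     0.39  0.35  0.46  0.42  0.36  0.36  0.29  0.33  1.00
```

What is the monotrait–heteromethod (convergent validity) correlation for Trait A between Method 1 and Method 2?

0.57

Same trait (TA), different methods: r(TA1, TA2) = 0.57.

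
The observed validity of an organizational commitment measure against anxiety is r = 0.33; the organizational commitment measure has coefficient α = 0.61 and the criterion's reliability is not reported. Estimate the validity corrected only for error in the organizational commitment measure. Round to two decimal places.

Single correction: r_c = r_obs / √r_xx = 0.33 / √0.61 = 0.33 / 0.7810 ≈ 0.42.

0.42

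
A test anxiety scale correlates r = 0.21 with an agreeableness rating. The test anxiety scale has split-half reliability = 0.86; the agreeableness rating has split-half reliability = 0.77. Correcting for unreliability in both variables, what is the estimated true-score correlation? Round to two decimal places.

0.26

r_true = r_obs / √(r_xx · r_yy) = 0.21 / √(0.86 × 0.77) = 0.21 / √0.6622 = 0.21 / 0.8138 ≈ 0.26.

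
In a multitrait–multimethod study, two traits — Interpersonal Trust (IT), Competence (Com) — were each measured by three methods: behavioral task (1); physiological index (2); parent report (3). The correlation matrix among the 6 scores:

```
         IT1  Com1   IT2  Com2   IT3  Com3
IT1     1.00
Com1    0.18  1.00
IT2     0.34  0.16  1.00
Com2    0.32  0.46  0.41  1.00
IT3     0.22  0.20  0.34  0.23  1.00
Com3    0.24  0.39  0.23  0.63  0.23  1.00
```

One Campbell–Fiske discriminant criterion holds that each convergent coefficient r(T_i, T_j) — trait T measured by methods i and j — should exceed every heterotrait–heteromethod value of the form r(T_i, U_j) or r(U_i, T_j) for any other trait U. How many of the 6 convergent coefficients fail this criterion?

Convergent coefficients and their comparison sets:
IT (methods 1·2): 0.34 vs {0.32, 0.16} → pass.
IT (methods 1·3): 0.22 vs {0.24, 0.20} → fail.
IT (methods 2·3): 0.34 vs {0.23, 0.23} → pass.
Com (methods 1·2): 0.46 vs {0.16, 0.32} → pass.
Com (methods 1·3): 0.39 vs {0.20, 0.24} → pass.
Com (methods 2·3): 0.63 vs {0.23, 0.23} → pass.
1 of 6 fail.

1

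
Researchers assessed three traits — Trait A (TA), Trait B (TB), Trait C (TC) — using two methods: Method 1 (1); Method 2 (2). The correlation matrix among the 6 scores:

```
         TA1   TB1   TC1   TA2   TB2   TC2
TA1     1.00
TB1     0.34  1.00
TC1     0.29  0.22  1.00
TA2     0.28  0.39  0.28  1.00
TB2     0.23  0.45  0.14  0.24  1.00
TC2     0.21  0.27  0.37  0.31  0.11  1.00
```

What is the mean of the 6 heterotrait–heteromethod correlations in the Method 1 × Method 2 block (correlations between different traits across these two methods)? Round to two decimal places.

HTHM values (method 1 × method 2): 0.23, 0.21, 0.39, 0.27, 0.28, 0.14; mean = 1.52/6 = 0.25.

0.25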